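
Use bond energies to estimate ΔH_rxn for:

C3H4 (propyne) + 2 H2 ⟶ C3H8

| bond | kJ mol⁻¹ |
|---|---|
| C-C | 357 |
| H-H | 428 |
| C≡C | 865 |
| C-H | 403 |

Bonds broken (reactants):
  C≡C: 1 × 865 = 865
  C-C: 1 × 357 = 357
  C-H: 4 × 403 = 1612
  H-H: 2 × 428 = 856
  Σ(broken) = 3690 kJ
Bonds formed (products):
  C-C: 2 × 357 = 714
  C-H: 8 × 403 = 3224
  Σ(formed) = 3938 kJ
ΔH = Σ(broken) − Σ(formed) = 3690 − 3938 = −248 kJ

ΔH ≈ −248 kJ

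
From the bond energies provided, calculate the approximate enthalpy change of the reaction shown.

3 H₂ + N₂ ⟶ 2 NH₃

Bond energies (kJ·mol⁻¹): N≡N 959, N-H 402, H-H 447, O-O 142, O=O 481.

ΔH ≈ −112 kJ

Bonds broken (reactants):
  H-H: 3 × 447 = 1341
  N≡N: 1 × 959 = 959
  Σ(broken) = 2300 kJ
Bonds formed (products):
  N-H: 6 × 402 = 2412
  Σ(formed) = 2412 kJ
ΔH = Σ(broken) − Σ(formed) = 2300 − 2412 = −112 kJ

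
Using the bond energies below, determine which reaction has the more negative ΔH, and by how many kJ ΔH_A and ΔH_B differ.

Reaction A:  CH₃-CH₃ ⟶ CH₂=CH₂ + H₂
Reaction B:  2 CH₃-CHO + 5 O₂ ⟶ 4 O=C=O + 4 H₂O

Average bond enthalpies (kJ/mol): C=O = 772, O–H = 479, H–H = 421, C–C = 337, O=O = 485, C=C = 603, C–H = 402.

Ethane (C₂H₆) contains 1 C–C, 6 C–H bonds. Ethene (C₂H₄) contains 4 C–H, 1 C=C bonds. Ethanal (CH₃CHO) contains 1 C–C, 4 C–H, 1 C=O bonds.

Reaction A:
  Bonds broken (reactants):
    C–C: 1 × 337 = 337
    C–H: 6 × 402 = 2412
    Σ(broken) = 2749 kJ
  Bonds formed (products):
    C–H: 4 × 402 = 1608
    C=C: 1 × 603 = 603
    H–H: 1 × 421 = 421
    Σ(formed) = 2632 kJ
  ΔH_A = 2749 − 2632 = +117 kJ
Reaction B:
  Bonds broken (reactants):
    C–C: 2 × 337 = 674
    C–H: 8 × 402 = 3216
    C=O: 2 × 772 = 1544
    O=O: 5 × 485 = 2425
    Σ(broken) = 7859 kJ
  Bonds formed (products):
    C=O: 8 × 772 = 6176
    O–H: 8 × 479 = 3832
    Σ(formed) = 10008 kJ
  ΔH_B = 7859 − 10008 = −2149 kJ
ΔH_A − ΔH_B = +2266 kJ, so reaction B has the more negative ΔH; |ΔH_A − ΔH_B| = 2266 kJ.

Reaction B, by 2266 kJ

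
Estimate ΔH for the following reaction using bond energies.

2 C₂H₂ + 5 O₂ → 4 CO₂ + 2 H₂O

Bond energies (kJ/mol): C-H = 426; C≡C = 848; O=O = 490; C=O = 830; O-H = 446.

ΔH ≈ −2574 kJ

Bonds broken (reactants):
  C≡C: 2 × 848 = 1696
  C-H: 4 × 426 = 1704
  O=O: 5 × 490 = 2450
  Σ(broken) = 5850 kJ
Bonds formed (products):
  C=O: 8 × 830 = 6640
  O-H: 4 × 446 = 1784
  Σ(formed) = 8424 kJ
ΔH = Σ(broken) − Σ(formed) = 5850 − 8424 = −2574 kJ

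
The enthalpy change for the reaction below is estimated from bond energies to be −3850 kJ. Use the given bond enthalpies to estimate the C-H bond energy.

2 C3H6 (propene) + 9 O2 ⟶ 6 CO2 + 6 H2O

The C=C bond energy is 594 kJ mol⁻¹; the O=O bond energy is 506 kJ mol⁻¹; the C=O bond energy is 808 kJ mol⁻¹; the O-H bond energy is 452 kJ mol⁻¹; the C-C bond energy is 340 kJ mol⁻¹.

Let D be the C-H bond energy.
Σ(broken) = 2×340 + 12×D + 2×594 + 9×506 = 6422 + 12D
Σ(formed) = 12×808 + 12×452 = 15120
ΔH = Σ(broken) − Σ(formed) = (6422 + 12D) − (15120) = −8698 + 12D
Setting this equal to −3850 kJ gives 12D = 4848, so D = 404 kJ/mol.

D(C-H) ≈ 404 kJ/mol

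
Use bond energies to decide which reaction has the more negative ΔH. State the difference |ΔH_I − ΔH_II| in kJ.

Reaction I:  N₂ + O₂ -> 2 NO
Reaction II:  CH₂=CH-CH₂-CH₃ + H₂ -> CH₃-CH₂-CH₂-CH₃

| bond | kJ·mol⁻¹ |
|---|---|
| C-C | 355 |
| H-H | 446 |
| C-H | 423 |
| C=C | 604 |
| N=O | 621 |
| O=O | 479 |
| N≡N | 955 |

Reaction II, by 343 kJ

Reaction I:
  Bonds broken (reactants):
    N≡N: 1 × 955 = 955
    O=O: 1 × 479 = 479
    Σ(broken) = 1434 kJ
  Bonds formed (products):
    N=O: 2 × 621 = 1242
    Σ(formed) = 1242 kJ
  ΔH_I = 1434 − 1242 = +192 kJ
Reaction II:
  Bonds broken (reactants):
    C-C: 2 × 355 = 710
    C-H: 8 × 423 = 3384
    C=C: 1 × 604 = 604
    H-H: 1 × 446 = 446
    Σ(broken) = 5144 kJ
  Bonds formed (products):
    C-C: 3 × 355 = 1065
    C-H: 10 × 423 = 4230
    Σ(formed) = 5295 kJ
  ΔH_II = 5144 − 5295 = −151 kJ
ΔH_I − ΔH_II = +343 kJ, so reaction II has the more negative ΔH; |ΔH_I − ΔH_II| = 343 kJ.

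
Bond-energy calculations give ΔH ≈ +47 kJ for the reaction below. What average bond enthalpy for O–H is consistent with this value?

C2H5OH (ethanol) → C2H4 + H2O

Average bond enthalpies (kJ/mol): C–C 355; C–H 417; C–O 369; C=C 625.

D(O–H) ≈ 469 kJ/mol

Let D be the O–H bond energy.
Σ(broken) = 1×355 + 5×417 + 1×369 + 1×D = 2809 + D
Σ(formed) = 4×417 + 1×625 + 2×D = 2293 + 2D
ΔH = Σ(broken) − Σ(formed) = (2809 + D) − (2293 + 2D) = +516 − D
Setting this equal to +47 kJ gives D = 469 kJ/mol.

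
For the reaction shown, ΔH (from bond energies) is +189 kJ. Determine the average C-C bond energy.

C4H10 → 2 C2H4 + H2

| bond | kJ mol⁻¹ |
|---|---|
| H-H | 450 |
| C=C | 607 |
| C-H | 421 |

D(C-C) ≈ 337 kJ/mol

Let D be the C-C bond energy.
Σ(broken) = 3×D + 10×421 = 4210 + 3D
Σ(formed) = 8×421 + 2×607 + 1×450 = 5032
ΔH = Σ(broken) − Σ(formed) = (4210 + 3D) − (5032) = −822 + 3D
Setting this equal to +189 kJ gives 3D = 1011, so D = 337 kJ/mol.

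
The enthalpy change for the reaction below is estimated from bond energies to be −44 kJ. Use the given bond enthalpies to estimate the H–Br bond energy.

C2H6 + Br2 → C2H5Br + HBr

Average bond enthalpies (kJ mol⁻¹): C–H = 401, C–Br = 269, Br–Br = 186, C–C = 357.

Let D be the H–Br bond energy.
Σ(broken) = 1×186 + 1×357 + 6×401 = 2949
Σ(formed) = 1×269 + 1×357 + 5×401 + 1×D = 2631 + D
ΔH = Σ(broken) − Σ(formed) = (2949) − (2631 + D) = +318 − D
Setting this equal to −44 kJ gives D = 362 kJ/mol.

D(H–Br) ≈ 362 kJ/mol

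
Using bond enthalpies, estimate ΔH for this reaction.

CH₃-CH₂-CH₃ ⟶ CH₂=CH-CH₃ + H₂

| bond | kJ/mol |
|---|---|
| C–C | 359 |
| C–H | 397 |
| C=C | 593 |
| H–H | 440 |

Bonds broken (reactants):
  C–C: 2 × 359 = 718
  C–H: 8 × 397 = 3176
  Σ(broken) = 3894 kJ
Bonds formed (products):
  C–C: 1 × 359 = 359
  C–H: 6 × 397 = 2382
  C=C: 1 × 593 = 593
  H–H: 1 × 440 = 440
  Σ(formed) = 3774 kJ
ΔH = Σ(broken) − Σ(formed) = 3894 − 3774 = +120 kJ

ΔH ≈ +120 kJ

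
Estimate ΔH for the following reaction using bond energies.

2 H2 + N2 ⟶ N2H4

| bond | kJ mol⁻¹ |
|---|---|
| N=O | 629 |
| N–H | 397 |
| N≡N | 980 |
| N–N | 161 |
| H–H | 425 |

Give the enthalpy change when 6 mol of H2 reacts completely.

Bonds broken (reactants):
  H–H: 2 × 425 = 850
  N≡N: 1 × 980 = 980
  Σ(broken) = 1830 kJ
Bonds formed (products):
  N–H: 4 × 397 = 1588
  N–N: 1 × 161 = 161
  Σ(formed) = 1749 kJ
ΔH = Σ(broken) − Σ(formed) = 1830 − 1749 = +81 kJ
For 3× the reaction as written: 3 × (+81) = +243 kJ

ΔH = +243 kJ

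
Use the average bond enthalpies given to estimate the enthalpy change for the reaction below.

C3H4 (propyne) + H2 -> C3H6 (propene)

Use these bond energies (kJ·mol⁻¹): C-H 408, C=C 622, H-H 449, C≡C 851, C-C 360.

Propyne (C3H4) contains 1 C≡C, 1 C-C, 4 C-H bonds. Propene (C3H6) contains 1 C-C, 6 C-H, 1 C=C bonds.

ΔH ≈ −138 kJ

Bonds broken (reactants):
  C≡C: 1 × 851 = 851
  C-C: 1 × 360 = 360
  C-H: 4 × 408 = 1632
  H-H: 1 × 449 = 449
  Σ(broken) = 3292 kJ
Bonds formed (products):
  C-C: 1 × 360 = 360
  C-H: 6 × 408 = 2448
  C=C: 1 × 622 = 622
  Σ(formed) = 3430 kJ
ΔH = Σ(broken) − Σ(formed) = 3292 − 3430 = −138 kJ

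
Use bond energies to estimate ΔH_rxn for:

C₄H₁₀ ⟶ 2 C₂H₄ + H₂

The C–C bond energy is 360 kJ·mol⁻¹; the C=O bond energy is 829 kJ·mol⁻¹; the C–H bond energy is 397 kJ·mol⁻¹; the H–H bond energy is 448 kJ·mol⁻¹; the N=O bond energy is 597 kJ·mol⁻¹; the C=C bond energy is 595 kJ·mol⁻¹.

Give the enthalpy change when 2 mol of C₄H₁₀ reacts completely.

Bonds broken (reactants):
  C–C: 3 × 360 = 1080
  C–H: 10 × 397 = 3970
  Σ(broken) = 5050 kJ
Bonds formed (products):
  C–H: 8 × 397 = 3176
  C=C: 2 × 595 = 1190
  H–H: 1 × 448 = 448
  Σ(formed) = 4814 kJ
ΔH = Σ(broken) − Σ(formed) = 5050 − 4814 = +236 kJ
For 2× the reaction as written: 2 × (+236) = +472 kJ

ΔH = +472 kJ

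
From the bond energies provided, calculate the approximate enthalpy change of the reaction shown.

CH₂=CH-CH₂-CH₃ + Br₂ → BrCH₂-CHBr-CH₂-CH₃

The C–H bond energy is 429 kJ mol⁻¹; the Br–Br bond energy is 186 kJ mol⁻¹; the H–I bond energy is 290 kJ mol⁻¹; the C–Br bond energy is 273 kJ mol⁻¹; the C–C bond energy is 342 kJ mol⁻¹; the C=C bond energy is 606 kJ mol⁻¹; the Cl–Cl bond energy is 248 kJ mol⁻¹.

Bonds broken (reactants):
  Br–Br: 1 × 186 = 186
  C–C: 2 × 342 = 684
  C–H: 8 × 429 = 3432
  C=C: 1 × 606 = 606
  Σ(broken) = 4908 kJ
Bonds formed (products):
  C–Br: 2 × 273 = 546
  C–C: 3 × 342 = 1026
  C–H: 8 × 429 = 3432
  Σ(formed) = 5004 kJ
ΔH = Σ(broken) − Σ(formed) = 4908 − 5004 = −96 kJ

ΔH ≈ −96 kJ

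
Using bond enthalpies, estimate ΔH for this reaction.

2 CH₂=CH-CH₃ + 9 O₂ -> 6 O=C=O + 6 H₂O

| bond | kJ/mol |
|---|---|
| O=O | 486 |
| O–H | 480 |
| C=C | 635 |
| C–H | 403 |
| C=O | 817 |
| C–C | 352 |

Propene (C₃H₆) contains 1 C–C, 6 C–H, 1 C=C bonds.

ΔH ≈ −4380 kJ

Bonds broken (reactants):
  C–C: 2 × 352 = 704
  C–H: 12 × 403 = 4836
  C=C: 2 × 635 = 1270
  O=O: 9 × 486 = 4374
  Σ(broken) = 11184 kJ
Bonds formed (products):
  C=O: 12 × 817 = 9804
  O–H: 12 × 480 = 5760
  Σ(formed) = 15564 kJ
ΔH = Σ(broken) − Σ(formed) = 11184 − 15564 = −4380 kJ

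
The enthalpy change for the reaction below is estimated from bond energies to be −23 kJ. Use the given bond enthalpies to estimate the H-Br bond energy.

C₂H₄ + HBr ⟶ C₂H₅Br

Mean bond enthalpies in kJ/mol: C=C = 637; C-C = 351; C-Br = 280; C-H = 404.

D(H-Br) ≈ 375 kJ/mol

Let D be the H-Br bond energy.
Σ(broken) = 4×404 + 1×637 + 1×D = 2253 + D
Σ(formed) = 1×280 + 1×351 + 5×404 = 2651
ΔH = Σ(broken) − Σ(formed) = (2253 + D) − (2651) = −398 + D
Setting this equal to −23 kJ gives D = 375 kJ/mol.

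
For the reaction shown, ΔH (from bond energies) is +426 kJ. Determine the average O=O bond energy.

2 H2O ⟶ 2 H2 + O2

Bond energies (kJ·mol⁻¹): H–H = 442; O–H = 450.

D(O=O) ≈ 490 kJ/mol

Let D be the O=O bond energy.
Σ(broken) = 4×450 = 1800
Σ(formed) = 2×442 + 1×D = 884 + D
ΔH = Σ(broken) − Σ(formed) = (1800) − (884 + D) = +916 − D
Setting this equal to +426 kJ gives D = 490 kJ/mol.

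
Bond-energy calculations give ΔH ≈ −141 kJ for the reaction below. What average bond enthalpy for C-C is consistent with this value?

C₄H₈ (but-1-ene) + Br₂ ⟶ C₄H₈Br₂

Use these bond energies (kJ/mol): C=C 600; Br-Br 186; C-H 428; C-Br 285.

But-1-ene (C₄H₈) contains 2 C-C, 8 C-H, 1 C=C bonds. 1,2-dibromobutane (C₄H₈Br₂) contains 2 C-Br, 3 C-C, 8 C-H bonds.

Let D be the C-C bond energy.
Σ(broken) = 1×186 + 2×D + 8×428 + 1×600 = 4210 + 2D
Σ(formed) = 2×285 + 3×D + 8×428 = 3994 + 3D
ΔH = Σ(broken) − Σ(formed) = (4210 + 2D) − (3994 + 3D) = +216 − D
Setting this equal to −141 kJ gives D = 357 kJ/mol.

D(C-C) ≈ 357 kJ/mol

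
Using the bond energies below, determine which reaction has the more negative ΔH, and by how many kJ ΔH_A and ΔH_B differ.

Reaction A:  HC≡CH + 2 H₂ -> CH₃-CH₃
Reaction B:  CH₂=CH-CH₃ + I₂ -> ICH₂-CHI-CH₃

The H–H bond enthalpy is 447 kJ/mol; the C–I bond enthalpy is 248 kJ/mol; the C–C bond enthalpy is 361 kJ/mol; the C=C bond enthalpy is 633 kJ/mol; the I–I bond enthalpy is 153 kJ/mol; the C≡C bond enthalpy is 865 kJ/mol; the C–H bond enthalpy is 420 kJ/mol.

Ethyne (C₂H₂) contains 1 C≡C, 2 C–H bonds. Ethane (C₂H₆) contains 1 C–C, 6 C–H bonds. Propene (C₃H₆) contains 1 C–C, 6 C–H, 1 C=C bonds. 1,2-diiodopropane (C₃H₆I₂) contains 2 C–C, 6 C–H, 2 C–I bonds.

Reaction A:
  Bonds broken (reactants):
    C≡C: 1 × 865 = 865
    C–H: 2 × 420 = 840
    H–H: 2 × 447 = 894
    Σ(broken) = 2599 kJ
  Bonds formed (products):
    C–C: 1 × 361 = 361
    C–H: 6 × 420 = 2520
    Σ(formed) = 2881 kJ
  ΔH_A = 2599 − 2881 = −282 kJ
Reaction B:
  Bonds broken (reactants):
    C–C: 1 × 361 = 361
    C–H: 6 × 420 = 2520
    C=C: 1 × 633 = 633
    I–I: 1 × 153 = 153
    Σ(broken) = 3667 kJ
  Bonds formed (products):
    C–C: 2 × 361 = 722
    C–H: 6 × 420 = 2520
    C–I: 2 × 248 = 496
    Σ(formed) = 3738 kJ
  ΔH_B = 3667 − 3738 = −71 kJ
ΔH_A − ΔH_B = −211 kJ, so reaction A has the more negative ΔH; |ΔH_A − ΔH_B| = 211 kJ.

Reaction A, by 211 kJ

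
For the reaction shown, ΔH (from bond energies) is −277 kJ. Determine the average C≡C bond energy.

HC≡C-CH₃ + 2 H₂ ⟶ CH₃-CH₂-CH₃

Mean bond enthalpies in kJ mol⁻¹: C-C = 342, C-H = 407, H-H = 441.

D(C≡C) ≈ 811 kJ/mol

Let D be the C≡C bond energy.
Σ(broken) = 1×D + 1×342 + 4×407 + 2×441 = 2852 + D
Σ(formed) = 2×342 + 8×407 = 3940
ΔH = Σ(broken) − Σ(formed) = (2852 + D) − (3940) = −1088 + D
Setting this equal to −277 kJ gives D = 811 kJ/mol.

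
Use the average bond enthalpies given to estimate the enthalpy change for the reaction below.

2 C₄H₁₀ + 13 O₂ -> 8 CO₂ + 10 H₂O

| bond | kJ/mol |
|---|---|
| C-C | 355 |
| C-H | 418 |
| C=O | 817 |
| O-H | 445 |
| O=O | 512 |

Bonds broken (reactants):
  C-C: 6 × 355 = 2130
  C-H: 20 × 418 = 8360
  O=O: 13 × 512 = 6656
  Σ(broken) = 17146 kJ
Bonds formed (products):
  C=O: 16 × 817 = 13072
  O-H: 20 × 445 = 8900
  Σ(formed) = 21972 kJ
ΔH = Σ(broken) − Σ(formed) = 17146 − 21972 = −4826 kJ

ΔH ≈ −4826 kJ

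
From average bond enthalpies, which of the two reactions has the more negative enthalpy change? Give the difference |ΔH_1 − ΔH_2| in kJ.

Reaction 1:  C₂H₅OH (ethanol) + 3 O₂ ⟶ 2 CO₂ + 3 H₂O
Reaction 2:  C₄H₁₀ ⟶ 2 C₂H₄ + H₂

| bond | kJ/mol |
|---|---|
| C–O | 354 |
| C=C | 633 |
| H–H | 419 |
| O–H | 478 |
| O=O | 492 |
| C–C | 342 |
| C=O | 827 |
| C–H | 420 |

Reaction 1, by 1607 kJ

Reaction 1:
  Bonds broken (reactants):
    C–C: 1 × 342 = 342
    C–H: 5 × 420 = 2100
    C–O: 1 × 354 = 354
    O–H: 1 × 478 = 478
    O=O: 3 × 492 = 1476
    Σ(broken) = 4750 kJ
  Bonds formed (products):
    C=O: 4 × 827 = 3308
    O–H: 6 × 478 = 2868
    Σ(formed) = 6176 kJ
  ΔH_1 = 4750 − 6176 = −1426 kJ
Reaction 2:
  Bonds broken (reactants):
    C–C: 3 × 342 = 1026
    C–H: 10 × 420 = 4200
    Σ(broken) = 5226 kJ
  Bonds formed (products):
    C–H: 8 × 420 = 3360
    C=C: 2 × 633 = 1266
    H–H: 1 × 419 = 419
    Σ(formed) = 5045 kJ
  ΔH_2 = 5226 − 5045 = +181 kJ
ΔH_1 − ΔH_2 = −1607 kJ, so reaction 1 has the more negative ΔH; |ΔH_1 − ΔH_2| = 1607 kJ.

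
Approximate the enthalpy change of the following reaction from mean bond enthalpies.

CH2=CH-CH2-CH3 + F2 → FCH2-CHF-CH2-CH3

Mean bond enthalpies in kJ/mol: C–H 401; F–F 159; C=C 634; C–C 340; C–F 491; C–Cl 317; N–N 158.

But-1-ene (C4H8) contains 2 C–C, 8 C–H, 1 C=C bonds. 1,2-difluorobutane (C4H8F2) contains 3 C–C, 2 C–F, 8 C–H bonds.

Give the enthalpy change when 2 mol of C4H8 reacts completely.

Bonds broken (reactants):
  C–C: 2 × 340 = 680
  C–H: 8 × 401 = 3208
  C=C: 1 × 634 = 634
  F–F: 1 × 159 = 159
  Σ(broken) = 4681 kJ
Bonds formed (products):
  C–C: 3 × 340 = 1020
  C–F: 2 × 491 = 982
  C–H: 8 × 401 = 3208
  Σ(formed) = 5210 kJ
ΔH = Σ(broken) − Σ(formed) = 4681 − 5210 = −529 kJ
For 2× the reaction as written: 2 × (−529) = −1058 kJ

ΔH = −1058 kJ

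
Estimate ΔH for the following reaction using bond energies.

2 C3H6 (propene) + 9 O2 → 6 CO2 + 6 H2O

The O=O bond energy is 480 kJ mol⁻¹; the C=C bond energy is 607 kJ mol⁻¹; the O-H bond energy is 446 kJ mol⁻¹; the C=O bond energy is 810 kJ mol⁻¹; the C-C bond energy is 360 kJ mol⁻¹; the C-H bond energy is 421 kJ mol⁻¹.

Bonds broken (reactants):
  C-C: 2 × 360 = 720
  C-H: 12 × 421 = 5052
  C=C: 2 × 607 = 1214
  O=O: 9 × 480 = 4320
  Σ(broken) = 11306 kJ
Bonds formed (products):
  C=O: 12 × 810 = 9720
  O-H: 12 × 446 = 5352
  Σ(formed) = 15072 kJ
ΔH = Σ(broken) − Σ(formed) = 11306 − 15072 = −3766 kJ

ΔH ≈ −3766 kJ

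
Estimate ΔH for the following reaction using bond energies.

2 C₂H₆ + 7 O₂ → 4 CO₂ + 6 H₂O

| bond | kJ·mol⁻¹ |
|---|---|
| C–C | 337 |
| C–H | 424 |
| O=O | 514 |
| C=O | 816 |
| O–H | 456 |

Bonds broken (reactants):
  C–C: 2 × 337 = 674
  C–H: 12 × 424 = 5088
  O=O: 7 × 514 = 3598
  Σ(broken) = 9360 kJ
Bonds formed (products):
  C=O: 8 × 816 = 6528
  O–H: 12 × 456 = 5472
  Σ(formed) = 12000 kJ
ΔH = Σ(broken) − Σ(formed) = 9360 − 12000 = −2640 kJ

ΔH ≈ −2640 kJ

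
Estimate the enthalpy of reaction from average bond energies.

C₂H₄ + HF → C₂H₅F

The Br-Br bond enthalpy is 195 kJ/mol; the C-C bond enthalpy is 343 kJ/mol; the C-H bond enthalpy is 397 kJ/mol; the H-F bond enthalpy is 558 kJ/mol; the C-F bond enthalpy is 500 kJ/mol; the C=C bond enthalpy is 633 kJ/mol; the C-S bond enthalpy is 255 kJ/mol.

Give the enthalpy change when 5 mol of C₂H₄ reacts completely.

ΔH = −245 kJ

Bonds broken (reactants):
  C-H: 4 × 397 = 1588
  C=C: 1 × 633 = 633
  H-F: 1 × 558 = 558
  Σ(broken) = 2779 kJ
Bonds formed (products):
  C-C: 1 × 343 = 343
  C-F: 1 × 500 = 500
  C-H: 5 × 397 = 1985
  Σ(formed) = 2828 kJ
ΔH = Σ(broken) − Σ(formed) = 2779 − 2828 = −49 kJ
For 5× the reaction as written: 5 × (−49) = −245 kJ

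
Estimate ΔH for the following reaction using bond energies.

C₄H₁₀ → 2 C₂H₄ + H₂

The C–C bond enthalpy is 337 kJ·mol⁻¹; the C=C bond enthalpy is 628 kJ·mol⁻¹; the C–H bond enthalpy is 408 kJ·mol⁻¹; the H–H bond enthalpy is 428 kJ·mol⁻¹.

Bonds broken (reactants):
  C–C: 3 × 337 = 1011
  C–H: 10 × 408 = 4080
  Σ(broken) = 5091 kJ
Bonds formed (products):
  C–H: 8 × 408 = 3264
  C=C: 2 × 628 = 1256
  H–H: 1 × 428 = 428
  Σ(formed) = 4948 kJ
ΔH = Σ(broken) − Σ(formed) = 5091 − 4948 = +143 kJ

ΔH ≈ +143 kJ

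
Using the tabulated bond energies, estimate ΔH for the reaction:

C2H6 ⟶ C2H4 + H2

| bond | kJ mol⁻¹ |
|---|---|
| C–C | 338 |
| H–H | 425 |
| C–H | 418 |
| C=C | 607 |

Bonds broken (reactants):
  C–C: 1 × 338 = 338
  C–H: 6 × 418 = 2508
  Σ(broken) = 2846 kJ
Bonds formed (products):
  C–H: 4 × 418 = 1672
  C=C: 1 × 607 = 607
  H–H: 1 × 425 = 425
  Σ(formed) = 2704 kJ
ΔH = Σ(broken) − Σ(formed) = 2846 − 2704 = +142 kJ

ΔH ≈ +142 kJ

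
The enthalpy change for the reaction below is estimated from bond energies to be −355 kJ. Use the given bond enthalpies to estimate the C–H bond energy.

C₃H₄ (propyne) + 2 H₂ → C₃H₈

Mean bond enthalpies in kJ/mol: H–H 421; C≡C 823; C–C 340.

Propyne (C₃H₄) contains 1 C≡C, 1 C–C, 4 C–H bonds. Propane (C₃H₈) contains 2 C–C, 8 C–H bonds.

Let D be the C–H bond energy.
Σ(broken) = 1×823 + 1×340 + 4×D + 2×421 = 2005 + 4D
Σ(formed) = 2×340 + 8×D = 680 + 8D
ΔH = Σ(broken) − Σ(formed) = (2005 + 4D) − (680 + 8D) = +1325 − 4D
Setting this equal to −355 kJ gives 4D = 1680, so D = 420 kJ/mol.

D(C–H) ≈ 420 kJ/mol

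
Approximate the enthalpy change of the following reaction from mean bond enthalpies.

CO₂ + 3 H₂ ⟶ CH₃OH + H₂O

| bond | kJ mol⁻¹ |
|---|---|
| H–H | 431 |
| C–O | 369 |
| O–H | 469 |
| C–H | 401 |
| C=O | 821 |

Bonds broken (reactants):
  C=O: 2 × 821 = 1642
  H–H: 3 × 431 = 1293
  Σ(broken) = 2935 kJ
Bonds formed (products):
  C–H: 3 × 401 = 1203
  C–O: 1 × 369 = 369
  O–H: 3 × 469 = 1407
  Σ(formed) = 2979 kJ
ΔH = Σ(broken) − Σ(formed) = 2935 − 2979 = −44 kJ

ΔH ≈ −44 kJ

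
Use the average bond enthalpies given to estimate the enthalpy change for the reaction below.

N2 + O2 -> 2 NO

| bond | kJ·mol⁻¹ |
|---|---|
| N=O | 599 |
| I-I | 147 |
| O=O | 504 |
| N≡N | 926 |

Bonds broken (reactants):
  N≡N: 1 × 926 = 926
  O=O: 1 × 504 = 504
  Σ(broken) = 1430 kJ
Bonds formed (products):
  N=O: 2 × 599 = 1198
  Σ(formed) = 1198 kJ
ΔH = Σ(broken) − Σ(formed) = 1430 − 1198 = +232 kJ

ΔH ≈ +232 kJ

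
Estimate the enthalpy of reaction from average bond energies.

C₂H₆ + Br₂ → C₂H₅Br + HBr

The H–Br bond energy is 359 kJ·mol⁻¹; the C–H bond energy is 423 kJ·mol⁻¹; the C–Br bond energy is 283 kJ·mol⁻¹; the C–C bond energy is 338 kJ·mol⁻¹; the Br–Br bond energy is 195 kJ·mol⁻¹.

Bonds broken (reactants):
  Br–Br: 1 × 195 = 195
  C–C: 1 × 338 = 338
  C–H: 6 × 423 = 2538
  Σ(broken) = 3071 kJ
Bonds formed (products):
  C–Br: 1 × 283 = 283
  C–C: 1 × 338 = 338
  C–H: 5 × 423 = 2115
  H–Br: 1 × 359 = 359
  Σ(formed) = 3095 kJ
ΔH = Σ(broken) − Σ(formed) = 3071 − 3095 = −24 kJ

ΔH ≈ −24 kJ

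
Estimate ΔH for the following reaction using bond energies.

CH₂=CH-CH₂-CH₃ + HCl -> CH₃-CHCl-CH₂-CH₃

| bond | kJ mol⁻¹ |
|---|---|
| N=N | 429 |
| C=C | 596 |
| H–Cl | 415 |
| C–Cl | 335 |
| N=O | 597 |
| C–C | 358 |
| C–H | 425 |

Bonds broken (reactants):
  C–C: 2 × 358 = 716
  C–H: 8 × 425 = 3400
  C=C: 1 × 596 = 596
  H–Cl: 1 × 415 = 415
  Σ(broken) = 5127 kJ
Bonds formed (products):
  C–C: 3 × 358 = 1074
  C–Cl: 1 × 335 = 335
  C–H: 9 × 425 = 3825
  Σ(formed) = 5234 kJ
ΔH = Σ(broken) − Σ(formed) = 5127 − 5234 = −107 kJ

ΔH ≈ −107 kJ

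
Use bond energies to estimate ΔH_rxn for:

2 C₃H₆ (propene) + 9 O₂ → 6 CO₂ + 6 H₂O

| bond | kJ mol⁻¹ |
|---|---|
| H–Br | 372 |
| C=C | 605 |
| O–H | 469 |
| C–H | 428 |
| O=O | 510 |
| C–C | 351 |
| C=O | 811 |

Bonds broken (reactants):
  C–C: 2 × 351 = 702
  C–H: 12 × 428 = 5136
  C=C: 2 × 605 = 1210
  O=O: 9 × 510 = 4590
  Σ(broken) = 11638 kJ
Bonds formed (products):
  C=O: 12 × 811 = 9732
  O–H: 12 × 469 = 5628
  Σ(formed) = 15360 kJ
ΔH = Σ(broken) − Σ(formed) = 11638 − 15360 = −3722 kJ

ΔH ≈ −3722 kJ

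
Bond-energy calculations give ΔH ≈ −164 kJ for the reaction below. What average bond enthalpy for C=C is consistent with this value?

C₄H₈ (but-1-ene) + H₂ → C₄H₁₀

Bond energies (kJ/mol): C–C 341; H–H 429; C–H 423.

D(C=C) ≈ 594 kJ/mol

Let D be the C=C bond energy.
Σ(broken) = 2×341 + 8×423 + 1×D + 1×429 = 4495 + D
Σ(formed) = 3×341 + 10×423 = 5253
ΔH = Σ(broken) − Σ(formed) = (4495 + D) − (5253) = −758 + D
Setting this equal to −164 kJ gives D = 594 kJ/mol.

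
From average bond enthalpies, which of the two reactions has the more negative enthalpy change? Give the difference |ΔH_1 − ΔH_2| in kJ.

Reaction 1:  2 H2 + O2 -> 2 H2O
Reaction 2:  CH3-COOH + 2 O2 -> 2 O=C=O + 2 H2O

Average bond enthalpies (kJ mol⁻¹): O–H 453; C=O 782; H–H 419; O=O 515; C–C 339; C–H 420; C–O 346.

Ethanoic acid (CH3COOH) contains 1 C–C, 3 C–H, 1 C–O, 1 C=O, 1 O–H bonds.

Reaction 2, by 271 kJ

Reaction 1:
  Bonds broken (reactants):
    H–H: 2 × 419 = 838
    O=O: 1 × 515 = 515
    Σ(broken) = 1353 kJ
  Bonds formed (products):
    O–H: 4 × 453 = 1812
    Σ(formed) = 1812 kJ
  ΔH_1 = 1353 − 1812 = −459 kJ
Reaction 2:
  Bonds broken (reactants):
    C–C: 1 × 339 = 339
    C–H: 3 × 420 = 1260
    C–O: 1 × 346 = 346
    C=O: 1 × 782 = 782
    O–H: 1 × 453 = 453
    O=O: 2 × 515 = 1030
    Σ(broken) = 4210 kJ
  Bonds formed (products):
    C=O: 4 × 782 = 3128
    O–H: 4 × 453 = 1812
    Σ(formed) = 4940 kJ
  ΔH_2 = 4210 − 4940 = −730 kJ
ΔH_1 − ΔH_2 = +271 kJ, so reaction 2 has the more negative ΔH; |ΔH_1 − ΔH_2| = 271 kJ.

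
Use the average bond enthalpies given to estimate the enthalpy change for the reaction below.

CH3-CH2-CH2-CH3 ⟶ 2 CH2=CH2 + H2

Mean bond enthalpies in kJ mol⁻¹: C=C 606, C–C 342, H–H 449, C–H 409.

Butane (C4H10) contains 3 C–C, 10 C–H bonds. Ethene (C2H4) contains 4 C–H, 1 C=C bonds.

Bonds broken (reactants):
  C–C: 3 × 342 = 1026
  C–H: 10 × 409 = 4090
  Σ(broken) = 5116 kJ
Bonds formed (products):
  C–H: 8 × 409 = 3272
  C=C: 2 × 606 = 1212
  H–H: 1 × 449 = 449
  Σ(formed) = 4933 kJ
ΔH = Σ(broken) − Σ(formed) = 5116 − 4933 = +183 kJ

ΔH ≈ +183 kJ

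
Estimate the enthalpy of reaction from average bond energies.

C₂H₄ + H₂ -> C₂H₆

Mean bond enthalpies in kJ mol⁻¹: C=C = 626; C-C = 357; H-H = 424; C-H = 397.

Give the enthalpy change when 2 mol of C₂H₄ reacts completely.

ΔH = −202 kJ

Bonds broken (reactants):
  C-H: 4 × 397 = 1588
  C=C: 1 × 626 = 626
  H-H: 1 × 424 = 424
  Σ(broken) = 2638 kJ
Bonds formed (products):
  C-C: 1 × 357 = 357
  C-H: 6 × 397 = 2382
  Σ(formed) = 2739 kJ
ΔH = Σ(broken) − Σ(formed) = 2638 − 2739 = −101 kJ
For 2× the reaction as written: 2 × (−101) = −202 kJ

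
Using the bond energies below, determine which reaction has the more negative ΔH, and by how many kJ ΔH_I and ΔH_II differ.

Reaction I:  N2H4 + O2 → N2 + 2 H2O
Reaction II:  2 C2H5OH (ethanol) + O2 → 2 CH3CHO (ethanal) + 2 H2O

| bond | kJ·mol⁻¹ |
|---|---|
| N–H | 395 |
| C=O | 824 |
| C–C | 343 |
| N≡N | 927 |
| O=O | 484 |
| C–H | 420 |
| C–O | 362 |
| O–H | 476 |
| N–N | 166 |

Reaction I, by 49 kJ

Reaction I:
  Bonds broken (reactants):
    N–H: 4 × 395 = 1580
    N–N: 1 × 166 = 166
    O=O: 1 × 484 = 484
    Σ(broken) = 2230 kJ
  Bonds formed (products):
    N≡N: 1 × 927 = 927
    O–H: 4 × 476 = 1904
    Σ(formed) = 2831 kJ
  ΔH_I = 2230 − 2831 = −601 kJ
Reaction II:
  Bonds broken (reactants):
    C–C: 2 × 343 = 686
    C–H: 10 × 420 = 4200
    C–O: 2 × 362 = 724
    O–H: 2 × 476 = 952
    O=O: 1 × 484 = 484
    Σ(broken) = 7046 kJ
  Bonds formed (products):
    C–C: 2 × 343 = 686
    C–H: 8 × 420 = 3360
    C=O: 2 × 824 = 1648
    O–H: 4 × 476 = 1904
    Σ(formed) = 7598 kJ
  ΔH_II = 7046 − 7598 = −552 kJ
ΔH_I − ΔH_II = −49 kJ, so reaction I has the more negative ΔH; |ΔH_I − ΔH_II| = 49 kJ.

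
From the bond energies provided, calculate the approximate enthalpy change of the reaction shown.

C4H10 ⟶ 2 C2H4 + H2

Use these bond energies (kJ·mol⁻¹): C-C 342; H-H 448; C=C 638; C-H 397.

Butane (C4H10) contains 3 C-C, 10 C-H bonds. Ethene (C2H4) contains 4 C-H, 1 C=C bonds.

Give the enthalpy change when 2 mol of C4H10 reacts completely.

Bonds broken (reactants):
  C-C: 3 × 342 = 1026
  C-H: 10 × 397 = 3970
  Σ(broken) = 4996 kJ
Bonds formed (products):
  C-H: 8 × 397 = 3176
  C=C: 2 × 638 = 1276
  H-H: 1 × 448 = 448
  Σ(formed) = 4900 kJ
ΔH = Σ(broken) − Σ(formed) = 4996 − 4900 = +96 kJ
For 2× the reaction as written: 2 × (+96) = +192 kJ

ΔH = +192 kJ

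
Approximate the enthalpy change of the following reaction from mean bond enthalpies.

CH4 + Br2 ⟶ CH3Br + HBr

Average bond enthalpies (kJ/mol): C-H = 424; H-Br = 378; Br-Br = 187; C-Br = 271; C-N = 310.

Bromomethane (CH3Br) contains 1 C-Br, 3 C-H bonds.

ΔH ≈ −38 kJ

Bonds broken (reactants):
  Br-Br: 1 × 187 = 187
  C-H: 4 × 424 = 1696
  Σ(broken) = 1883 kJ
Bonds formed (products):
  C-Br: 1 × 271 = 271
  C-H: 3 × 424 = 1272
  H-Br: 1 × 378 = 378
  Σ(formed) = 1921 kJ
ΔH = Σ(broken) − Σ(formed) = 1883 − 1921 = −38 kJ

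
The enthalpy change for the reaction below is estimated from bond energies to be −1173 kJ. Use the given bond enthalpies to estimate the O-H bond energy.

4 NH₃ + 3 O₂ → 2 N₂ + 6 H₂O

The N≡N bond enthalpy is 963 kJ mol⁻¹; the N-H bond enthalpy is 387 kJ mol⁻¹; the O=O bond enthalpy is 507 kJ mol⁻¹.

Let D be the O-H bond energy.
Σ(broken) = 12×387 + 3×507 = 6165
Σ(formed) = 2×963 + 12×D = 1926 + 12D
ΔH = Σ(broken) − Σ(formed) = (6165) − (1926 + 12D) = +4239 − 12D
Setting this equal to −1173 kJ gives 12D = 5412, so D = 451 kJ/mol.

D(O-H) ≈ 451 kJ/mol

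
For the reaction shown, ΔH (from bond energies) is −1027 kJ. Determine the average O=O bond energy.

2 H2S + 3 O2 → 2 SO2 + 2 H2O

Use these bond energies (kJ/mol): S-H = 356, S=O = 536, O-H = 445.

D(O=O) ≈ 491 kJ/mol

Let D be the O=O bond energy.
Σ(broken) = 3×D + 4×356 = 1424 + 3D
Σ(formed) = 4×445 + 4×536 = 3924
ΔH = Σ(broken) − Σ(formed) = (1424 + 3D) − (3924) = −2500 + 3D
Setting this equal to −1027 kJ gives 3D = 1473, so D = 491 kJ/mol.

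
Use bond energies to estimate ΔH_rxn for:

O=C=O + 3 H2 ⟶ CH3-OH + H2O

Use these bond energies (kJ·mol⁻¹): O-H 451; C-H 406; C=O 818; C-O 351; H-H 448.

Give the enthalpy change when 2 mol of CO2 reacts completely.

ΔH = +116 kJ

Bonds broken (reactants):
  C=O: 2 × 818 = 1636
  H-H: 3 × 448 = 1344
  Σ(broken) = 2980 kJ
Bonds formed (products):
  C-H: 3 × 406 = 1218
  C-O: 1 × 351 = 351
  O-H: 3 × 451 = 1353
  Σ(formed) = 2922 kJ
ΔH = Σ(broken) − Σ(formed) = 2980 − 2922 = +58 kJ
For 2× the reaction as written: 2 × (+58) = +116 kJ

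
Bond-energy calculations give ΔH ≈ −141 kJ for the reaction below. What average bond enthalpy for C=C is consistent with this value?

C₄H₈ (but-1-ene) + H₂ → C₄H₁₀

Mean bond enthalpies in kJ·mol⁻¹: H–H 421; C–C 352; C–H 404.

Let D be the C=C bond energy.
Σ(broken) = 2×352 + 8×404 + 1×D + 1×421 = 4357 + D
Σ(formed) = 3×352 + 10×404 = 5096
ΔH = Σ(broken) − Σ(formed) = (4357 + D) − (5096) = −739 + D
Setting this equal to −141 kJ gives D = 598 kJ/mol.

D(C=C) ≈ 598 kJ/mol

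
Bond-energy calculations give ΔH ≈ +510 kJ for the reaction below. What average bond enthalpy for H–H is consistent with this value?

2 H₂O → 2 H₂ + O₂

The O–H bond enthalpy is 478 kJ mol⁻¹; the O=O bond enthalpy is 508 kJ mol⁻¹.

D(H–H) ≈ 447 kJ/mol

Let D be the H–H bond energy.
Σ(broken) = 4×478 = 1912
Σ(formed) = 2×D + 1×508 = 508 + 2D
ΔH = Σ(broken) − Σ(formed) = (1912) − (508 + 2D) = +1404 − 2D
Setting this equal to +510 kJ gives 2D = 894, so D = 447 kJ/mol.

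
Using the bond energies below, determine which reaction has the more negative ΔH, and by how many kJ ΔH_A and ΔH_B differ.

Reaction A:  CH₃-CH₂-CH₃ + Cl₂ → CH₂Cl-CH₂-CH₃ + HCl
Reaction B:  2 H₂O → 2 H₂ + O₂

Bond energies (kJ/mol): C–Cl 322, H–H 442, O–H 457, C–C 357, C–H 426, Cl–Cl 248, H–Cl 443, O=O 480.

Reaction A:
  Bonds broken (reactants):
    C–C: 2 × 357 = 714
    C–H: 8 × 426 = 3408
    Cl–Cl: 1 × 248 = 248
    Σ(broken) = 4370 kJ
  Bonds formed (products):
    C–C: 2 × 357 = 714
    C–Cl: 1 × 322 = 322
    C–H: 7 × 426 = 2982
    H–Cl: 1 × 443 = 443
    Σ(formed) = 4461 kJ
  ΔH_A = 4370 − 4461 = −91 kJ
Reaction B:
  Bonds broken (reactants):
    O–H: 4 × 457 = 1828
    Σ(broken) = 1828 kJ
  Bonds formed (products):
    H–H: 2 × 442 = 884
    O=O: 1 × 480 = 480
    Σ(formed) = 1364 kJ
  ΔH_B = 1828 − 1364 = +464 kJ
ΔH_A − ΔH_B = −555 kJ, so reaction A has the more negative ΔH; |ΔH_A − ΔH_B| = 555 kJ.

Reaction A, by 555 kJ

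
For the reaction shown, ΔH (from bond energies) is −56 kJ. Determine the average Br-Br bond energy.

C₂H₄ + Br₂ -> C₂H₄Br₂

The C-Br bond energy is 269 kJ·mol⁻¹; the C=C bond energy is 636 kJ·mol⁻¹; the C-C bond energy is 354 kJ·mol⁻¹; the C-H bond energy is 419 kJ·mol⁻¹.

D(Br-Br) ≈ 200 kJ/mol

Let D be the Br-Br bond energy.
Σ(broken) = 1×D + 4×419 + 1×636 = 2312 + D
Σ(formed) = 2×269 + 1×354 + 4×419 = 2568
ΔH = Σ(broken) − Σ(formed) = (2312 + D) − (2568) = −256 + D
Setting this equal to −56 kJ gives D = 200 kJ/mol.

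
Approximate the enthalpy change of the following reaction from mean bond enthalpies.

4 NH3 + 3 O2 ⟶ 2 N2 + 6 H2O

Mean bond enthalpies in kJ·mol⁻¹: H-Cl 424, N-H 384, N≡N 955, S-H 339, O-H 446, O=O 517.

ΔH ≈ −1103 kJ

Bonds broken (reactants):
  N-H: 12 × 384 = 4608
  O=O: 3 × 517 = 1551
  Σ(broken) = 6159 kJ
Bonds formed (products):
  N≡N: 2 × 955 = 1910
  O-H: 12 × 446 = 5352
  Σ(formed) = 7262 kJ
ΔH = Σ(broken) − Σ(formed) = 6159 − 7262 = −1103 kJ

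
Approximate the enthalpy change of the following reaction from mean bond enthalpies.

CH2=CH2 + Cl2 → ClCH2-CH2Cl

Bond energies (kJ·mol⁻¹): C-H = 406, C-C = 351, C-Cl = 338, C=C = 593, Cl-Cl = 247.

ΔH ≈ −187 kJ

Bonds broken (reactants):
  C-H: 4 × 406 = 1624
  C=C: 1 × 593 = 593
  Cl-Cl: 1 × 247 = 247
  Σ(broken) = 2464 kJ
Bonds formed (products):
  C-C: 1 × 351 = 351
  C-Cl: 2 × 338 = 676
  C-H: 4 × 406 = 1624
  Σ(formed) = 2651 kJ
ΔH = Σ(broken) − Σ(formed) = 2464 − 2651 = −187 kJ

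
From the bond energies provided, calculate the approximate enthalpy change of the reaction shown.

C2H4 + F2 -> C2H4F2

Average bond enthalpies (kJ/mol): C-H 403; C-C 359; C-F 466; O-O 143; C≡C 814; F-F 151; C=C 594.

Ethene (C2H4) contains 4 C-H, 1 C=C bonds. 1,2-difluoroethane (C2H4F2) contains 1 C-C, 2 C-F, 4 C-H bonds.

Bonds broken (reactants):
  C-H: 4 × 403 = 1612
  C=C: 1 × 594 = 594
  F-F: 1 × 151 = 151
  Σ(broken) = 2357 kJ
Bonds formed (products):
  C-C: 1 × 359 = 359
  C-F: 2 × 466 = 932
  C-H: 4 × 403 = 1612
  Σ(formed) = 2903 kJ
ΔH = Σ(broken) − Σ(formed) = 2357 − 2903 = −546 kJ

ΔH ≈ −546 kJ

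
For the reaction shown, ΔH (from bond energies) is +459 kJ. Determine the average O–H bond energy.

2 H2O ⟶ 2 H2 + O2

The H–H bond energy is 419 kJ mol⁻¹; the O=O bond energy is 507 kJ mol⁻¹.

Let D be the O–H bond energy.
Σ(broken) = 4×D = 4D
Σ(formed) = 2×419 + 1×507 = 1345
ΔH = Σ(broken) − Σ(formed) = (4D) − (1345) = −1345 + 4D
Setting this equal to +459 kJ gives 4D = 1804, so D = 451 kJ/mol.

D(O–H) ≈ 451 kJ/mol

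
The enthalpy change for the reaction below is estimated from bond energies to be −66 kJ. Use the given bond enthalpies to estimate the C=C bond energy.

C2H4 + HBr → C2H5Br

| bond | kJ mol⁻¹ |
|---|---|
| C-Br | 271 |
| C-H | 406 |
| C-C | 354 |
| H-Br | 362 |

D(C=C) ≈ 603 kJ/mol

Let D be the C=C bond energy.
Σ(broken) = 4×406 + 1×D + 1×362 = 1986 + D
Σ(formed) = 1×271 + 1×354 + 5×406 = 2655
ΔH = Σ(broken) − Σ(formed) = (1986 + D) − (2655) = −669 + D
Setting this equal to −66 kJ gives D = 603 kJ/mol.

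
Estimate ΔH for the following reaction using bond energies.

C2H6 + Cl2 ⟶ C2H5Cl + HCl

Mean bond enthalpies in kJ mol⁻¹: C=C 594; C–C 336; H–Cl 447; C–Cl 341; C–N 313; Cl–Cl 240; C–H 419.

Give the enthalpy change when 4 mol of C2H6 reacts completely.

ΔH = −516 kJ

Bonds broken (reactants):
  C–C: 1 × 336 = 336
  C–H: 6 × 419 = 2514
  Cl–Cl: 1 × 240 = 240
  Σ(broken) = 3090 kJ
Bonds formed (products):
  C–C: 1 × 336 = 336
  C–Cl: 1 × 341 = 341
  C–H: 5 × 419 = 2095
  H–Cl: 1 × 447 = 447
  Σ(formed) = 3219 kJ
ΔH = Σ(broken) − Σ(formed) = 3090 − 3219 = −129 kJ
For 4× the reaction as written: 4 × (−129) = −516 kJ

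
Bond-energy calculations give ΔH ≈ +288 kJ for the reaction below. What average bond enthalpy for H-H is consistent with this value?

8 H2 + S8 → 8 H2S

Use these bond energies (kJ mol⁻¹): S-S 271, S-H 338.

Let D be the H-H bond energy.
Σ(broken) = 8×D + 8×271 = 2168 + 8D
Σ(formed) = 16×338 = 5408
ΔH = Σ(broken) − Σ(formed) = (2168 + 8D) − (5408) = −3240 + 8D
Setting this equal to +288 kJ gives 8D = 3528, so D = 441 kJ/mol.

D(H-H) ≈ 441 kJ/mol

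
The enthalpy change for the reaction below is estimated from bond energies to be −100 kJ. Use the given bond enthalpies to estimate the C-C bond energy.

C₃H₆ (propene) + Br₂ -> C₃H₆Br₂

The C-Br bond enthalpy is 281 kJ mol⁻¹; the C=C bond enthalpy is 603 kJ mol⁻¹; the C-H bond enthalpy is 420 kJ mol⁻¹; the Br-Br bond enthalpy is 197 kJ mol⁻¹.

D(C-C) ≈ 338 kJ/mol

Let D be the C-C bond energy.
Σ(broken) = 1×197 + 1×D + 6×420 + 1×603 = 3320 + D
Σ(formed) = 2×281 + 2×D + 6×420 = 3082 + 2D
ΔH = Σ(broken) − Σ(formed) = (3320 + D) − (3082 + 2D) = +238 − D
Setting this equal to −100 kJ gives D = 338 kJ/mol.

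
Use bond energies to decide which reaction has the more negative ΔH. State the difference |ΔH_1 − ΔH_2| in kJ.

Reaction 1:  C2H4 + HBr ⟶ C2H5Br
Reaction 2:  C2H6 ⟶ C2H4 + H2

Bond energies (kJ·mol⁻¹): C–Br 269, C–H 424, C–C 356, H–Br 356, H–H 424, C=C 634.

Reaction 1, by 205 kJ

Reaction 1:
  Bonds broken (reactants):
    C–H: 4 × 424 = 1696
    C=C: 1 × 634 = 634
    H–Br: 1 × 356 = 356
    Σ(broken) = 2686 kJ
  Bonds formed (products):
    C–Br: 1 × 269 = 269
    C–C: 1 × 356 = 356
    C–H: 5 × 424 = 2120
    Σ(formed) = 2745 kJ
  ΔH_1 = 2686 − 2745 = −59 kJ
Reaction 2:
  Bonds broken (reactants):
    C–C: 1 × 356 = 356
    C–H: 6 × 424 = 2544
    Σ(broken) = 2900 kJ
  Bonds formed (products):
    C–H: 4 × 424 = 1696
    C=C: 1 × 634 = 634
    H–H: 1 × 424 = 424
    Σ(formed) = 2754 kJ
  ΔH_2 = 2900 − 2754 = +146 kJ
ΔH_1 − ΔH_2 = −205 kJ, so reaction 1 has the more negative ΔH; |ΔH_1 − ΔH_2| = 205 kJ.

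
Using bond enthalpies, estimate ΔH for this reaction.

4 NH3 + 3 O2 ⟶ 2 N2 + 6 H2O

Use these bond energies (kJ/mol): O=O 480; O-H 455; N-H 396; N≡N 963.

Bonds broken (reactants):
  N-H: 12 × 396 = 4752
  O=O: 3 × 480 = 1440
  Σ(broken) = 6192 kJ
Bonds formed (products):
  N≡N: 2 × 963 = 1926
  O-H: 12 × 455 = 5460
  Σ(formed) = 7386 kJ
ΔH = Σ(broken) − Σ(formed) = 6192 − 7386 = −1194 kJ

ΔH ≈ −1194 kJ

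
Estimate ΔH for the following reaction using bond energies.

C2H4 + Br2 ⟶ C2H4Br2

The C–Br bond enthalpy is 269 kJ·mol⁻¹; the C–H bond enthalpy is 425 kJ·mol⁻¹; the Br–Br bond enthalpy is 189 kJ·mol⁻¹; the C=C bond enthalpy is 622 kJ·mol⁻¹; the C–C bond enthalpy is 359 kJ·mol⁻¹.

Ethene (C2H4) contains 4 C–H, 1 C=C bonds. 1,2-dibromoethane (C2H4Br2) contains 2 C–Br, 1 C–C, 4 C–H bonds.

ΔH ≈ −86 kJ

Bonds broken (reactants):
  Br–Br: 1 × 189 = 189
  C–H: 4 × 425 = 1700
  C=C: 1 × 622 = 622
  Σ(broken) = 2511 kJ
Bonds formed (products):
  C–Br: 2 × 269 = 538
  C–C: 1 × 359 = 359
  C–H: 4 × 425 = 1700
  Σ(formed) = 2597 kJ
ΔH = Σ(broken) − Σ(formed) = 2511 − 2597 = −86 kJ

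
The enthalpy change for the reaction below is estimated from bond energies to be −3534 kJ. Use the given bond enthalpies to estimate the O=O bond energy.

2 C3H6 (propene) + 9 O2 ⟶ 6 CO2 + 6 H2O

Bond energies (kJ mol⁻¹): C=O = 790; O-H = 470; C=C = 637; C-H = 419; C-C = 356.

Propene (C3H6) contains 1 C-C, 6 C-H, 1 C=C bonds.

D(O=O) ≈ 508 kJ/mol

Let D be the O=O bond energy.
Σ(broken) = 2×356 + 12×419 + 2×637 + 9×D = 7014 + 9D
Σ(formed) = 12×790 + 12×470 = 15120
ΔH = Σ(broken) − Σ(formed) = (7014 + 9D) − (15120) = −8106 + 9D
Setting this equal to −3534 kJ gives 9D = 4572, so D = 508 kJ/mol.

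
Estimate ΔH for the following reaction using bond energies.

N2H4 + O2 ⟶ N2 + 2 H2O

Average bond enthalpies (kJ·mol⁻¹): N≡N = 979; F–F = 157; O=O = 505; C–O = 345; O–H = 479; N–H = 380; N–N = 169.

Bonds broken (reactants):
  N–H: 4 × 380 = 1520
  N–N: 1 × 169 = 169
  O=O: 1 × 505 = 505
  Σ(broken) = 2194 kJ
Bonds formed (products):
  N≡N: 1 × 979 = 979
  O–H: 4 × 479 = 1916
  Σ(formed) = 2895 kJ
ΔH = Σ(broken) − Σ(formed) = 2194 − 2895 = −701 kJ

ΔH ≈ −701 kJ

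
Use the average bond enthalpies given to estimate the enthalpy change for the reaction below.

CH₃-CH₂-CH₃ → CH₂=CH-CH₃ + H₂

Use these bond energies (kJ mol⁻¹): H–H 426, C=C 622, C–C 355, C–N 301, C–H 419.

Bonds broken (reactants):
  C–C: 2 × 355 = 710
  C–H: 8 × 419 = 3352
  Σ(broken) = 4062 kJ
Bonds formed (products):
  C–C: 1 × 355 = 355
  C–H: 6 × 419 = 2514
  C=C: 1 × 622 = 622
  H–H: 1 × 426 = 426
  Σ(formed) = 3917 kJ
ΔH = Σ(broken) − Σ(formed) = 4062 − 3917 = +145 kJ

ΔH ≈ +145 kJ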